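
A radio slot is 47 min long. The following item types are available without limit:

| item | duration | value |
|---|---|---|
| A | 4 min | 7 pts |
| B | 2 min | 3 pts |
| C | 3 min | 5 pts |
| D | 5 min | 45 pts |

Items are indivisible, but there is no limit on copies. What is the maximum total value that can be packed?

408 pts

Best value-per-unit is D at 45/5; filling with it alone gives 9×45 = 405.
Optimal mix: 1×B + 9×D → duration 47, value 408.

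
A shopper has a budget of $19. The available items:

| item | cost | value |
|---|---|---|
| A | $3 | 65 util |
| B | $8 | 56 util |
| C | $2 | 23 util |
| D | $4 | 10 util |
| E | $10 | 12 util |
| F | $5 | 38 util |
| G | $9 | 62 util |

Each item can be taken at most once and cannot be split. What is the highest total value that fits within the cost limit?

188 util

This is a 0/1 knapsack; check combinations near the capacity.
- A+C+F+G: cost 3+2+5+9=19, value 65+23+38+62=188
- A+B+C+F: cost 3+8+2+5=18, value 65+56+23+38=182
- A+F+G: cost 3+5+9=17, value 65+38+62=165
- A+C+D+G: cost 3+2+4+9=18, value 65+23+10+62=160
Best: 188 util.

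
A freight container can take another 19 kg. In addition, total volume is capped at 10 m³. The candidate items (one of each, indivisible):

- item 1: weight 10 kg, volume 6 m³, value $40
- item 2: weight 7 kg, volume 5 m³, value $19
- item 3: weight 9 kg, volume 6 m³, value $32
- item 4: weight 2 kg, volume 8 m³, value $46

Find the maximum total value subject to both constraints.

Feasible sets respecting both limits:
- item 4: weight 2, volume 8, value 46
- item 1: weight 10, volume 6, value 40
- item 3: weight 9, volume 6, value 32
Best: $46.

$46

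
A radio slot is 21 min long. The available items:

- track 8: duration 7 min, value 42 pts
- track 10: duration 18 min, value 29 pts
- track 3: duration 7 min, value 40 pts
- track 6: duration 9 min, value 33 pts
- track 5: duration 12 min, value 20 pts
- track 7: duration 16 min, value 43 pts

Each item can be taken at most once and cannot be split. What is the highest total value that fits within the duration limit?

Check high-value combinations within 21 min:
- track 8+track 3: duration 7+7=14, value 42+40=82
- track 8+track 6: duration 7+9=16, value 42+33=75
- track 3+track 6: duration 7+9=16, value 40+33=73
- track 8+track 5: duration 7+12=19, value 42+20=62
Best: 82 pts.

82 pts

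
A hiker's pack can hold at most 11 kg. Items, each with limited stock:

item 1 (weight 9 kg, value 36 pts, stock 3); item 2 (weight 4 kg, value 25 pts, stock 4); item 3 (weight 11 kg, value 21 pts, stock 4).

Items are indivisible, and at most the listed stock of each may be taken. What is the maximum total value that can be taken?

Top feasible selections:
- 2×item 2: weight 8, value 50
- 1×item 1: weight 9, value 36
- 1×item 2: weight 4, value 25
Best: 50 pts.

50 pts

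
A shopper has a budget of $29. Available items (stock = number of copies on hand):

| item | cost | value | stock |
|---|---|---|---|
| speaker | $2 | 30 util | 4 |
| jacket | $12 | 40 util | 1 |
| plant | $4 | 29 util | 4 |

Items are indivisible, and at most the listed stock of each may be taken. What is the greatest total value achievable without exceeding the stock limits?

236 util

Best selections within cost 29 and stock limits:
- 4×speaker + 4×plant: cost 24, value 236
- 4×speaker + 1×jacket + 2×plant: cost 28, value 218
- 4×speaker + 3×plant: cost 20, value 207
- 3×speaker + 4×plant: cost 22, value 206
Best: 236 util.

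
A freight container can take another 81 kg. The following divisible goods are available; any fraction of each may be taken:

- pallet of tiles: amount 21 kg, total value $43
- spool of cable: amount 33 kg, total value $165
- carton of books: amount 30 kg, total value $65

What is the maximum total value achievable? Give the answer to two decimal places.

266.86

Take in order of value per unit:
- spool of cable (165/33 per unit): all 33 → value 165, running total 165.00
- carton of books (65/30 per unit): all 30 → value 65, running total 230.00
- pallet of tiles (43/21 per unit): 18 of 21 → value 18×43/21 = 36.8571, running total 266.86
Total 266.86.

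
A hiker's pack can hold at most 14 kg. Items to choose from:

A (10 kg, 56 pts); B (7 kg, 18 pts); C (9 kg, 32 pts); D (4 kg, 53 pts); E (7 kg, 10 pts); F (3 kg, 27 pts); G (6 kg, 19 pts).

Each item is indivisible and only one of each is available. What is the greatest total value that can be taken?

This is a 0/1 knapsack; check combinations near the capacity.
- A+D: weight 10+4=14, value 56+53=109
- D+F+G: weight 4+3+6=13, value 53+27+19=99
- B+D+F: weight 7+4+3=14, value 18+53+27=98
- D+E+F: weight 4+7+3=14, value 53+10+27=90
Best: 109 pts.

109 pts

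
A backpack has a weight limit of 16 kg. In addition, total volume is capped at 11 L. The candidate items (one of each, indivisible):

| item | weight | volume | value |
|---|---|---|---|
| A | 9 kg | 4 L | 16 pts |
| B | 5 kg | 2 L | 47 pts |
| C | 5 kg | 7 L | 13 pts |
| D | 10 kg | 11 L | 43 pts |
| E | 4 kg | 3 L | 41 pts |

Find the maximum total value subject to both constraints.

Feasible sets respecting both limits:
- B+E: weight 9, volume 5, value 88
- A+B: weight 14, volume 6, value 63
- B+C: weight 10, volume 9, value 60
- A+E: weight 13, volume 7, value 57
Best: 88 pts.

88 pts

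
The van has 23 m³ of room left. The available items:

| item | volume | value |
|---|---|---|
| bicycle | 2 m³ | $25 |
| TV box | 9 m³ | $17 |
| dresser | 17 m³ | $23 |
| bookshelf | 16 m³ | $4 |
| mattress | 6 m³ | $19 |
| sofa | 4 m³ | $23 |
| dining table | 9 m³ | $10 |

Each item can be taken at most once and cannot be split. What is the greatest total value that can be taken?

$84

Check high-value combinations within 23 m³:
- bicycle+TV box+mattress+sofa: volume 2+9+6+4=21, value 25+17+19+23=84
- bicycle+mattress+sofa+dining table: volume 2+6+4+9=21, value 25+19+23+10=77
- bicycle+dresser+sofa: volume 2+17+4=23, value 25+23+23=71
Best: $84.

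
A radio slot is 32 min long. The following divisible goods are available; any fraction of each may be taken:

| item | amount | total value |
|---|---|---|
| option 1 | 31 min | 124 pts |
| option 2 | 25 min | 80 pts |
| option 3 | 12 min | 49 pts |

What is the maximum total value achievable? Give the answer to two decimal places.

129.00

Take in order of value per unit:
- option 3 (49/12 per unit): all 12 → value 49, running total 49.00
- option 1 (124/31 per unit): 20 of 31 → value 20×124/31 = 80.0000, running total 129.00
Total 129.00.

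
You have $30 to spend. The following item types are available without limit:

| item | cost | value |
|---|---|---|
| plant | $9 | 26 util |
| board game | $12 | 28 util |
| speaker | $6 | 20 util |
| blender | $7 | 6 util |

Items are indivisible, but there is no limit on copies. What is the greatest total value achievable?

Best value-per-unit is speaker at 20/6, and filling with it alone uses cost 5×6=30. No mix of the others beats 5×20 = 100.

100 util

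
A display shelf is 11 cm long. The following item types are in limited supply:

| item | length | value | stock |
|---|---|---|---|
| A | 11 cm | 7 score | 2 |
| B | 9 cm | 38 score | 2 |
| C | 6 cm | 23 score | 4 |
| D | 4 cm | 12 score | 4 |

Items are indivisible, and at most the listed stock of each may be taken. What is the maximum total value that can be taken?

Top feasible selections:
- 1×B: length 9, value 38
- 1×C + 1×D: length 10, value 35
- 2×D: length 8, value 24
- 1×C: length 6, value 23
Best: 38 score.

38 score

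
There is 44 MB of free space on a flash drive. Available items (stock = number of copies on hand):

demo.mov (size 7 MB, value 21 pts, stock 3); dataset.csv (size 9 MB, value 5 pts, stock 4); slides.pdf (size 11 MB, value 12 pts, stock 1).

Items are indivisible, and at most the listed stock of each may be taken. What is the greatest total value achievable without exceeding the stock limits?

80 pts

Top feasible selections:
- 3×demo.mov + 1×dataset.csv + 1×slides.pdf: size 41, value 80
- 3×demo.mov + 1×slides.pdf: size 32, value 75
- 3×demo.mov + 2×dataset.csv: size 39, value 73
- 3×demo.mov + 1×dataset.csv: size 30, value 68
Best: 80 pts.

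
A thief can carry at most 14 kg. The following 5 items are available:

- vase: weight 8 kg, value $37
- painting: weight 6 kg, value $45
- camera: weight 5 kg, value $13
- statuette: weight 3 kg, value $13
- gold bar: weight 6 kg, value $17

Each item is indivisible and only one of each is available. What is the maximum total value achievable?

$82

Check high-value combinations within 14 kg:
- vase+painting: weight 8+6=14, value 37+45=82
- painting+camera+statuette: weight 6+5+3=14, value 45+13+13=71
- painting+gold bar: weight 6+6=12, value 45+17=62
- painting+statuette: weight 6+3=9, value 45+13=58
- painting+camera: weight 6+5=11, value 45+13=58
Best: $82.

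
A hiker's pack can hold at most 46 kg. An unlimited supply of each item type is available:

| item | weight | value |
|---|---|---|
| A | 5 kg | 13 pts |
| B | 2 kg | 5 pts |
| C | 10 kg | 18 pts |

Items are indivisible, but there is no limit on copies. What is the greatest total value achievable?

Best value-per-unit is A at 13/5; filling with it alone gives 9×13 = 117.
Optimal mix: 8×A + 3×B → weight 46, value 119.

119 pts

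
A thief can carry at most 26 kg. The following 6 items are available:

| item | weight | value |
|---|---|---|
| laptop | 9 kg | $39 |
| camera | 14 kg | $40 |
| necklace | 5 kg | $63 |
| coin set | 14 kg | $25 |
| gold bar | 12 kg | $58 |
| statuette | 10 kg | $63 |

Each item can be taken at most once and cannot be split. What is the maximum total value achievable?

Check high-value combinations within 26 kg:
- laptop+necklace+statuette: weight 9+5+10=24, value 39+63+63=165
- laptop+necklace+gold bar: weight 9+5+12=26, value 39+63+58=160
- necklace+statuette: weight 5+10=15, value 63+63=126
Best: $165.

$165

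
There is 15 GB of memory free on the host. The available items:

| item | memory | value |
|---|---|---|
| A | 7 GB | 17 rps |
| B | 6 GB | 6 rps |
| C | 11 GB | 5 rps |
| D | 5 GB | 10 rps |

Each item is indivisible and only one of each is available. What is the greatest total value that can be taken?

27 rps

Check high-value combinations within 15 GB:
- A+D: memory 7+5=12, value 17+10=27
- A+B: memory 7+6=13, value 17+6=23
- A: memory 7, value 17
- B+D: memory 6+5=11, value 6+10=16
- D: memory 5, value 10
Best: 27 rps.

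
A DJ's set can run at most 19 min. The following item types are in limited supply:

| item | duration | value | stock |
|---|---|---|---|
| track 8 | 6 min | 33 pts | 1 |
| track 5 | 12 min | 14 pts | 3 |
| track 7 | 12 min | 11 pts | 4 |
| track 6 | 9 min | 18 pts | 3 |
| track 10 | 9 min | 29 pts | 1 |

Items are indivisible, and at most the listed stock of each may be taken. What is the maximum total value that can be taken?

Top feasible selections:
- 1×track 8 + 1×track 10: duration 15, value 62
- 1×track 8 + 1×track 6: duration 15, value 51
- 1×track 6 + 1×track 10: duration 18, value 47
- 1×track 8 + 1×track 5: duration 18, value 47
Best: 62 pts.

62 pts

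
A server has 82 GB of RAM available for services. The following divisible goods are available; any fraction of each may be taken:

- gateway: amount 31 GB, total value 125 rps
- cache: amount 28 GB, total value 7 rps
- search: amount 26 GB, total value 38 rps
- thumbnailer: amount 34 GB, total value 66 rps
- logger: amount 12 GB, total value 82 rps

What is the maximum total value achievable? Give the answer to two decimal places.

280.31

Take in order of value per unit:
- logger (82/12 per unit): all 12 → value 82, running total 82.00
- gateway (125/31 per unit): all 31 → value 125, running total 207.00
- thumbnailer (66/34 per unit): all 34 → value 66, running total 273.00
- search (38/26 per unit): 5 of 26 → value 5×38/26 = 7.3077, running total 280.31
Total 280.31.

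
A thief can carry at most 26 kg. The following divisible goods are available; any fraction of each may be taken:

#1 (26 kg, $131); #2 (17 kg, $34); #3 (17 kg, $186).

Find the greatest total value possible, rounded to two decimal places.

Take in order of value per unit:
- #3 (186/17 per unit): all 17 → value 186, running total 186.00
- #1 (131/26 per unit): 9 of 26 → value 9×131/26 = 45.3462, running total 231.35
Total 231.35.

231.35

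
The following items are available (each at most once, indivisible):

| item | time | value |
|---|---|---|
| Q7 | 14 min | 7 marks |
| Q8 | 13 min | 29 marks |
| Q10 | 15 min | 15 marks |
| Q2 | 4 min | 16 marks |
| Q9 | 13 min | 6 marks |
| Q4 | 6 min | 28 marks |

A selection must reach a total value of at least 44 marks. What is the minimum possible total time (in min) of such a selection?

Subsets with value ≥ 44, sorted by total time:
- Q2+Q4: time 10, value 44
- Q8+Q2: time 17, value 45
Minimum time: 10 min.

10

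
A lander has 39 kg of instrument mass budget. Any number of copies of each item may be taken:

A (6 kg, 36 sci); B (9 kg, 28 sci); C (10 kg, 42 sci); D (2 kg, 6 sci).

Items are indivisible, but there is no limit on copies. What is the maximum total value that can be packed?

Best value-per-unit is A at 36/6; filling with it alone gives 6×36 = 216.
Optimal mix: 6×A + 1×D → mass 38, value 222.

222 sci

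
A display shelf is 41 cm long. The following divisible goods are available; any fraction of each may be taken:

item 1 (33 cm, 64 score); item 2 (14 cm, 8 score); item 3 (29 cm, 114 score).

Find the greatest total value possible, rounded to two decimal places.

Take in order of value per unit:
- item 3 (114/29 per unit): all 29 → value 114, running total 114.00
- item 1 (64/33 per unit): 12 of 33 → value 12×64/33 = 23.2727, running total 137.27
Total 137.27.

137.27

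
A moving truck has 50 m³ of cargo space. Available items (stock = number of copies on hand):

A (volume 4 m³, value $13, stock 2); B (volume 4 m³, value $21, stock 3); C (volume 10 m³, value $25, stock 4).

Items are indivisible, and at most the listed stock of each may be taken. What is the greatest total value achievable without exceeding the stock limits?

$164

Top feasible selections:
- 2×A + 3×B + 3×C: volume 50, value 164
- 1×A + 3×B + 3×C: volume 46, value 151
Best: $164.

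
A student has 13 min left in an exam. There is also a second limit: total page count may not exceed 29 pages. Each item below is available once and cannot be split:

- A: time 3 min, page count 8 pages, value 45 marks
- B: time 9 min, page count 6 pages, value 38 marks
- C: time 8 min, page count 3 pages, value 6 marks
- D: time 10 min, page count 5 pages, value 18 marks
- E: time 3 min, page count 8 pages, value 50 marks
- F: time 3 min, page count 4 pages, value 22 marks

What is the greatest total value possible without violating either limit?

117 marks

Feasible sets respecting both limits:
- A+E+F: time 9, page count 20, value 117
- A+E: time 6, page count 16, value 95
- B+E: time 12, page count 14, value 88
Best: 117 marks.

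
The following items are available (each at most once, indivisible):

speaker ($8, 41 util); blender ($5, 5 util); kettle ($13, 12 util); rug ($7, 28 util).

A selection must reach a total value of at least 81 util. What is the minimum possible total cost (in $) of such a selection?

28

Subsets with value ≥ 81, sorted by total cost:
- speaker+kettle+rug: cost 28, value 81
- speaker+blender+kettle+rug: cost 33, value 86
Minimum cost: 28 $.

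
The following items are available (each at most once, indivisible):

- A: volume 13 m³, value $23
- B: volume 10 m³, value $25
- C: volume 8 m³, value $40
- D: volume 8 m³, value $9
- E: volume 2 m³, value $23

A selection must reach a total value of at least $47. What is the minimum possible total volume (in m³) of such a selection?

10

Subsets with value ≥ 47, sorted by total volume:
- C+E: volume 10, value 63
- B+E: volume 12, value 48
Minimum volume: 10 m³.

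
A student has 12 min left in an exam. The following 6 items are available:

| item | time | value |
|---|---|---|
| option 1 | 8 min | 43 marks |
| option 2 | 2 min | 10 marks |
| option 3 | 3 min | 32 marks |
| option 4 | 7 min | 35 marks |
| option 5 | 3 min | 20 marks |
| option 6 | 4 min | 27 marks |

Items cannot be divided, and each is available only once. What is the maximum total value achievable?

Check high-value combinations within 12 min:
- option 2+option 3+option 5+option 6: time 2+3+3+4=12, value 10+32+20+27=89
- option 3+option 5+option 6: time 3+3+4=10, value 32+20+27=79
- option 2+option 3+option 4: time 2+3+7=12, value 10+32+35=77
- option 1+option 3: time 8+3=11, value 43+32=75
- option 1+option 6: time 8+4=12, value 43+27=70
Best: 89 marks.

89 marks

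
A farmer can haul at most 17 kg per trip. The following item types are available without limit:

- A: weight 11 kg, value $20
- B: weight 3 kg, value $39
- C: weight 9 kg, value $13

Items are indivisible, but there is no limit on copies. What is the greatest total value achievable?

Best value-per-unit is B at 39/3, and filling with it alone uses weight 5×3=15. No mix of the others beats 5×39 = 195.

$195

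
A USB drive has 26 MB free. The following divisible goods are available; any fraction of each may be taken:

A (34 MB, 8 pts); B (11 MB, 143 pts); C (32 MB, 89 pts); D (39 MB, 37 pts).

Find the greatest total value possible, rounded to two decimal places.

184.72

Take in order of value per unit:
- B (143/11 per unit): all 11 → value 143, running total 143.00
- C (89/32 per unit): 15 of 32 → value 15×89/32 = 41.7188, running total 184.72
Total 184.72.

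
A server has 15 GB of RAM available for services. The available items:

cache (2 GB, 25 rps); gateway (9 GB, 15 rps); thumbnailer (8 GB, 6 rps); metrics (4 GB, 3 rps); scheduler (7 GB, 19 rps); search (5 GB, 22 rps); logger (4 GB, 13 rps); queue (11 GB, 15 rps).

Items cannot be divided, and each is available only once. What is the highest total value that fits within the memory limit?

66 rps

Check high-value combinations within 15 GB:
- cache+scheduler+search: memory 2+7+5=14, value 25+19+22=66
- cache+metrics+search+logger: memory 2+4+5+4=15, value 25+3+22+13=63
- cache+search+logger: memory 2+5+4=11, value 25+22+13=60
Best: 66 rps.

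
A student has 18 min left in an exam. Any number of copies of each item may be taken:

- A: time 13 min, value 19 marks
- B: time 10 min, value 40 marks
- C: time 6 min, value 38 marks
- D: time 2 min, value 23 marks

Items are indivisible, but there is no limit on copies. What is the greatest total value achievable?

207 marks

Best value-per-unit is D at 23/2, and filling with it alone uses time 9×2=18. No mix of the others beats 9×23 = 207.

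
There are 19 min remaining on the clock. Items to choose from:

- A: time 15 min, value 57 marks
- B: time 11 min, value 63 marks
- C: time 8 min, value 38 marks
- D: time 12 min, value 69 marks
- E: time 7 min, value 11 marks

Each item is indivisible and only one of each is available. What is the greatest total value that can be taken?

101 marks

Check high-value combinations within 19 min:
- B+C: time 11+8=19, value 63+38=101
- D+E: time 12+7=19, value 69+11=80
- B+E: time 11+7=18, value 63+11=74
Best: 101 marks.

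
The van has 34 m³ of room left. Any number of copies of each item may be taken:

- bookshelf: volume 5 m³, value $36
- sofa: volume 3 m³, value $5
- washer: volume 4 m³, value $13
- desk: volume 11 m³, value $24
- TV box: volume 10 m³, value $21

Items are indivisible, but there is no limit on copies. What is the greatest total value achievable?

$229

Best value-per-unit is bookshelf at 36/5; filling with it alone gives 6×36 = 216.
Optimal mix: 6×bookshelf + 1×washer → volume 34, value 229.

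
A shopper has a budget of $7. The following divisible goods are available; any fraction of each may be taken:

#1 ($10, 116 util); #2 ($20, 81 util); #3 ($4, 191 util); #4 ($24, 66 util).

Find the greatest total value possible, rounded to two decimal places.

Take in order of value per unit:
- #3 (191/4 per unit): all 4 → value 191, running total 191.00
- #1 (116/10 per unit): 3 of 10 → value 3×116/10 = 34.8000, running total 225.80
Total 225.80.

225.80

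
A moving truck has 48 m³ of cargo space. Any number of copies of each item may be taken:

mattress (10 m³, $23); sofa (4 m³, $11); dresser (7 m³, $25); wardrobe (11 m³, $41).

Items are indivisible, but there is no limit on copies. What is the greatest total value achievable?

$175

Best value-per-unit is wardrobe at 41/11; filling with it alone gives 4×41 = 164.
Optimal mix: 1×sofa + 4×wardrobe → volume 48, value 175.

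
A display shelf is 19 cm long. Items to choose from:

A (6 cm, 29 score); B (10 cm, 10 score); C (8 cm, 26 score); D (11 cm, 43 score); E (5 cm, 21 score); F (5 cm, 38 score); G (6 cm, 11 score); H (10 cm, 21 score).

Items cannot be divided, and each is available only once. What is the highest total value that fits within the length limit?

93 score

Check high-value combinations within 19 cm:
- A+C+F: length 6+8+5=19, value 29+26+38=93
- A+E+F: length 6+5+5=16, value 29+21+38=88
- C+E+F: length 8+5+5=18, value 26+21+38=85
- D+F: length 11+5=16, value 43+38=81
- A+F+G: length 6+5+6=17, value 29+38+11=78
Best: 93 score.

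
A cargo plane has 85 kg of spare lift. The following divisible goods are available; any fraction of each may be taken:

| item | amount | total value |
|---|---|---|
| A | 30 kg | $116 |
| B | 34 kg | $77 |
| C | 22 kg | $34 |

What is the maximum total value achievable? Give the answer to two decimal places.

225.45

Take in order of value per unit:
- A (116/30 per unit): all 30 → value 116, running total 116.00
- B (77/34 per unit): all 34 → value 77, running total 193.00
- C (34/22 per unit): 21 of 22 → value 21×34/22 = 32.4545, running total 225.45
Total 225.45.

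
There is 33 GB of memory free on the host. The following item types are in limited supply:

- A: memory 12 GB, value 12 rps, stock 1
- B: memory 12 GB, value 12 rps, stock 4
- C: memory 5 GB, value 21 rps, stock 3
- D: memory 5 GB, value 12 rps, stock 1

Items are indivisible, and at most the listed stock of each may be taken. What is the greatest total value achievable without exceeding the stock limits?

87 rps

Best selections within memory 33 and stock limits:
- 1×B + 3×C + 1×D: memory 32, value 87
- 1×A + 3×C + 1×D: memory 32, value 87
- 3×C + 1×D: memory 20, value 75
Best: 87 rps.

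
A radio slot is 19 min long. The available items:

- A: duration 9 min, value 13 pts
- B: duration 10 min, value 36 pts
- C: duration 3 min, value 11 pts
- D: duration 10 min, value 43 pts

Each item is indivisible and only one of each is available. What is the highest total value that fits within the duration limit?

Check high-value combinations within 19 min:
- A+D: duration 9+10=19, value 13+43=56
- C+D: duration 3+10=13, value 11+43=54
- A+B: duration 9+10=19, value 13+36=49
- B+C: duration 10+3=13, value 36+11=47
Best: 56 pts.

56 pts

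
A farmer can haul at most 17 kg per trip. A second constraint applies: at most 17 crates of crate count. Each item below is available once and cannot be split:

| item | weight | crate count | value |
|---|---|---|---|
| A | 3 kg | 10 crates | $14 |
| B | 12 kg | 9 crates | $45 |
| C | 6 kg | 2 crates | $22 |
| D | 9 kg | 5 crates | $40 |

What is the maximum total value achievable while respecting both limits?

Feasible sets respecting both limits:
- C+D: weight 15, crate count 7, value 62
- A+D: weight 12, crate count 15, value 54
- B: weight 12, crate count 9, value 45
- D: weight 9, crate count 5, value 40
Best: $62.

$62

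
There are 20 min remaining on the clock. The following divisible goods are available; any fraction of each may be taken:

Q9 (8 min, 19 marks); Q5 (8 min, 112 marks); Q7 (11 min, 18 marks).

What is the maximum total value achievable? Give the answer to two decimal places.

Take in order of value per unit:
- Q5 (112/8 per unit): all 8 → value 112, running total 112.00
- Q9 (19/8 per unit): all 8 → value 19, running total 131.00
- Q7 (18/11 per unit): 4 of 11 → value 4×18/11 = 6.5455, running total 137.55
Total 137.55.

137.55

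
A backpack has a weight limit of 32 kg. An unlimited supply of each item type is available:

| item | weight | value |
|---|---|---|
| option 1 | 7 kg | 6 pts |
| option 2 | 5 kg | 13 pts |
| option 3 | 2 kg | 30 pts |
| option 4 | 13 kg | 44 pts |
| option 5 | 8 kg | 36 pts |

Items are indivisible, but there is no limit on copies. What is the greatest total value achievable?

Best value-per-unit is option 3 at 30/2, and filling with it alone uses weight 16×2=32. No mix of the others beats 16×30 = 480.

480 pts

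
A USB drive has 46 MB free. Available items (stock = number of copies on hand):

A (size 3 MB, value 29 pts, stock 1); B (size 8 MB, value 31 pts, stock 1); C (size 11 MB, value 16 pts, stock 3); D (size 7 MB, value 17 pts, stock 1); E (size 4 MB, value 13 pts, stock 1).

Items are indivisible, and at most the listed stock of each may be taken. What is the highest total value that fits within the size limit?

Top feasible selections:
- 1×A + 1×B + 2×C + 1×D + 1×E: size 44, value 122
- 1×A + 1×B + 2×C + 1×D: size 40, value 109
- 1×A + 1×B + 3×C: size 44, value 108
- 1×A + 1×B + 1×C + 1×D + 1×E: size 33, value 106
Best: 122 pts.

122 pts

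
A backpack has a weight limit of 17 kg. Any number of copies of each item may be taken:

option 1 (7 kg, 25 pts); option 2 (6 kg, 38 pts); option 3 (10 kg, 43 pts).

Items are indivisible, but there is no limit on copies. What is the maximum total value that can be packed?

81 pts

Best value-per-unit is option 2 at 38/6; filling with it alone gives 2×38 = 76.
Optimal mix: 1×option 2 + 1×option 3 → weight 16, value 81.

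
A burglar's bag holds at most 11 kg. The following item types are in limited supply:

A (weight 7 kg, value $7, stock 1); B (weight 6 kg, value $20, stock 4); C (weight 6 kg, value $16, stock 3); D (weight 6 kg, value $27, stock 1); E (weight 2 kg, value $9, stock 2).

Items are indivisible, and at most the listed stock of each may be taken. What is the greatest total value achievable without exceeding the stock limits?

Best selections within weight 11 and stock limits:
- 1×D + 2×E: weight 10, value 45
- 1×B + 2×E: weight 10, value 38
- 1×D + 1×E: weight 8, value 36
- 1×C + 2×E: weight 10, value 34
Best: $45.

$45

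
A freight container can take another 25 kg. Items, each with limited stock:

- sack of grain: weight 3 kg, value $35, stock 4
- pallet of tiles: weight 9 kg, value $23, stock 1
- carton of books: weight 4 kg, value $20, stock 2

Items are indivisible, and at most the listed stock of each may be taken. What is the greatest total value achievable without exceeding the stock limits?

Top feasible selections:
- 4×sack of grain + 1×pallet of tiles + 1×carton of books: weight 25, value 183
- 4×sack of grain + 2×carton of books: weight 20, value 180
Best: $183.

$183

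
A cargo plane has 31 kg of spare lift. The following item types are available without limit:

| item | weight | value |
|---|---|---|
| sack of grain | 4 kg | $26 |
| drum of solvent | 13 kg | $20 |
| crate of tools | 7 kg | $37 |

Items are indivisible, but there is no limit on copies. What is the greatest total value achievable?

$193

Best value-per-unit is sack of grain at 26/4; filling with it alone gives 7×26 = 182.
Optimal mix: 6×sack of grain + 1×crate of tools → weight 31, value 193.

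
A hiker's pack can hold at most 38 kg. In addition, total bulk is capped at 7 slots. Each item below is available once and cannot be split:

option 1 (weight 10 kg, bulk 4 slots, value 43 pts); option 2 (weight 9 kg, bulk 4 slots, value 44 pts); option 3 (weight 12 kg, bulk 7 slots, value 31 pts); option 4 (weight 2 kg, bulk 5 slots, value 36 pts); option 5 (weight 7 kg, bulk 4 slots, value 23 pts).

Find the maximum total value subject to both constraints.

44 pts

Feasible sets respecting both limits:
- option 2: weight 9, bulk 4, value 44
- option 1: weight 10, bulk 4, value 43
- option 4: weight 2, bulk 5, value 36
Best: 44 pts.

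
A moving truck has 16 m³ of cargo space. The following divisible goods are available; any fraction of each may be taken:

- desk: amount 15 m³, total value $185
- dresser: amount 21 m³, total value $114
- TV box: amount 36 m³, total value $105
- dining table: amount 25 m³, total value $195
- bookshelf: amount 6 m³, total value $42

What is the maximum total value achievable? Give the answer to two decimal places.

Take in order of value per unit:
- desk (185/15 per unit): all 15 → value 185, running total 185.00
- dining table (195/25 per unit): 1 of 25 → value 1×195/25 = 7.8000, running total 192.80
Total 192.80.

192.80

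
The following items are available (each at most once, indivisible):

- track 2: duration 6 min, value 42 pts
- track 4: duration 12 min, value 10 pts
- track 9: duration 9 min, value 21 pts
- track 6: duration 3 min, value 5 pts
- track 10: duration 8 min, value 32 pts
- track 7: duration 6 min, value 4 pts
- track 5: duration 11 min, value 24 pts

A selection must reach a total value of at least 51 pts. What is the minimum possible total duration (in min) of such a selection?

14

Subsets with value ≥ 51, sorted by total duration:
- track 2+track 10: duration 14, value 74
- track 2+track 9: duration 15, value 63
- track 2+track 6+track 7: duration 15, value 51
- track 2+track 6+track 10: duration 17, value 79
Minimum duration: 14 min.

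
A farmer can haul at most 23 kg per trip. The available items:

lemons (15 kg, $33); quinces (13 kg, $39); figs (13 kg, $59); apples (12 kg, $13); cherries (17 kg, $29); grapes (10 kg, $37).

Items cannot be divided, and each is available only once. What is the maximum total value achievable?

Check high-value combinations within 23 kg:
- figs+grapes: weight 13+10=23, value 59+37=96
- quinces+grapes: weight 13+10=23, value 39+37=76
- figs: weight 13, value 59
- apples+grapes: weight 12+10=22, value 13+37=50
- quinces: weight 13, value 39
Best: $96.

$96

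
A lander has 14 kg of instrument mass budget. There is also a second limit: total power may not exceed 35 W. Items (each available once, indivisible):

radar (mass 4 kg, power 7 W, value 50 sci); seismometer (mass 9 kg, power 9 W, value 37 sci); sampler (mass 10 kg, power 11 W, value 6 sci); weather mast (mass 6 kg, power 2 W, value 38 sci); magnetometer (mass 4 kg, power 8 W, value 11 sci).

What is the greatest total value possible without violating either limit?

Feasible sets respecting both limits:
- radar+weather mast+magnetometer: mass 14, power 17, value 99
- radar+weather mast: mass 10, power 9, value 88
- radar+seismometer: mass 13, power 16, value 87
Best: 99 sci.

99 sci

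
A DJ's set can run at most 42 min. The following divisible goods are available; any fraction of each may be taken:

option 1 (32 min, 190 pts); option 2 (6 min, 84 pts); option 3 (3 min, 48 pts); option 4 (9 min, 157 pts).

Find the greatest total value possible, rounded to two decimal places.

431.50

Take in order of value per unit:
- option 4 (157/9 per unit): all 9 → value 157, running total 157.00
- option 3 (48/3 per unit): all 3 → value 48, running total 205.00
- option 2 (84/6 per unit): all 6 → value 84, running total 289.00
- option 1 (190/32 per unit): 24 of 32 → value 24×190/32 = 142.5000, running total 431.50
Total 431.50.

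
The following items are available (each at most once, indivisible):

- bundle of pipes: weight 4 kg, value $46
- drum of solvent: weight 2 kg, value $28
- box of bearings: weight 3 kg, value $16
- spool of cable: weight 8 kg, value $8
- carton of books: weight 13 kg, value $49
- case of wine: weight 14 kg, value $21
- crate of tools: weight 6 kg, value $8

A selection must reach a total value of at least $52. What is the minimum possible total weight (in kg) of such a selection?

6

Subsets with value ≥ 52, sorted by total weight:
- bundle of pipes+drum of solvent: weight 6, value 74
- bundle of pipes+box of bearings: weight 7, value 62
- bundle of pipes+drum of solvent+box of bearings: weight 9, value 90
- bundle of pipes+crate of tools: weight 10, value 54
Minimum weight: 6 kg.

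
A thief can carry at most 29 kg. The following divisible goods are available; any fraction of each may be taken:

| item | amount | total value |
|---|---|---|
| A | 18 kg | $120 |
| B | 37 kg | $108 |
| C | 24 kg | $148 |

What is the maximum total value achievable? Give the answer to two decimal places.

Take in order of value per unit:
- A (120/18 per unit): all 18 → value 120, running total 120.00
- C (148/24 per unit): 11 of 24 → value 11×148/24 = 67.8333, running total 187.83
Total 187.83.

187.83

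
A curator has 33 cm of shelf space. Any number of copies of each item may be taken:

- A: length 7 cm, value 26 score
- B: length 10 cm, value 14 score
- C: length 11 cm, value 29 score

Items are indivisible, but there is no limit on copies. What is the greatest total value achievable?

Best value-per-unit is A at 26/7; filling with it alone gives 4×26 = 104.
Optimal mix: 3×A + 1×C → length 32, value 107.

107 score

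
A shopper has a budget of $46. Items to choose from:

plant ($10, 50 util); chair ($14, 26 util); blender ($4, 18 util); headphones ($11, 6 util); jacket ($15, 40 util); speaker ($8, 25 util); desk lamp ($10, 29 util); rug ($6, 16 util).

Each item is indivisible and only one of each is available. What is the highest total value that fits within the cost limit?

This is a 0/1 knapsack; check combinations near the capacity.
- plant+blender+jacket+desk lamp+rug: cost 10+4+15+10+6=45, value 50+18+40+29+16=153
- plant+blender+jacket+speaker+rug: cost 10+4+15+8+6=43, value 50+18+40+25+16=149
- plant+chair+blender+speaker+desk lamp: cost 10+14+4+8+10=46, value 50+26+18+25+29=148
Best: 153 util.

153 util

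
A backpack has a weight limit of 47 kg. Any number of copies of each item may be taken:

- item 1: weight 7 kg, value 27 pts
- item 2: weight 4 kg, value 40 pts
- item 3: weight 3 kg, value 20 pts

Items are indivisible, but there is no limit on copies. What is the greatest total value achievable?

Best value-per-unit is item 2 at 40/4; filling with it alone gives 11×40 = 440.
Optimal mix: 11×item 2 + 1×item 3 → weight 47, value 460.

460 pts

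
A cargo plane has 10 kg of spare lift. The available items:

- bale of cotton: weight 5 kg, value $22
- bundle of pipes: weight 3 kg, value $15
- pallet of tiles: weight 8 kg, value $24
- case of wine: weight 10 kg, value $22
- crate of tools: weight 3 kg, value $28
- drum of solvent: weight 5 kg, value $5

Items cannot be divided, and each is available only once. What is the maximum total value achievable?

$50

This is a 0/1 knapsack; check combinations near the capacity.
- bale of cotton+crate of tools: weight 5+3=8, value 22+28=50
- bundle of pipes+crate of tools: weight 3+3=6, value 15+28=43
- bale of cotton+bundle of pipes: weight 5+3=8, value 22+15=37
Best: $50.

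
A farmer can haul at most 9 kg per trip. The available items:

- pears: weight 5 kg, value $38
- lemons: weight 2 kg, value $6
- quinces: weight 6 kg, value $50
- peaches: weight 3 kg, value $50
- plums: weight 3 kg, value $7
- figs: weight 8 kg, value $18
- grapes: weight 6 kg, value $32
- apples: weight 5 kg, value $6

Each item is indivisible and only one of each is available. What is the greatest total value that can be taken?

$100

Check high-value combinations within 9 kg:
- quinces+peaches: weight 6+3=9, value 50+50=100
- pears+peaches: weight 5+3=8, value 38+50=88
- peaches+grapes: weight 3+6=9, value 50+32=82
Best: $100.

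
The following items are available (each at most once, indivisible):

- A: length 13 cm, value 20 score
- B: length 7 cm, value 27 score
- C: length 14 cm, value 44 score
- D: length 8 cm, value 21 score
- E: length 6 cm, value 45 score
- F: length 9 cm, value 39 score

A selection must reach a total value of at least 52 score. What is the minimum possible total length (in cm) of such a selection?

Subsets with value ≥ 52, sorted by total length:
- B+E: length 13, value 72
- D+E: length 14, value 66
- E+F: length 15, value 84
- B+F: length 16, value 66
Minimum length: 13 cm.

13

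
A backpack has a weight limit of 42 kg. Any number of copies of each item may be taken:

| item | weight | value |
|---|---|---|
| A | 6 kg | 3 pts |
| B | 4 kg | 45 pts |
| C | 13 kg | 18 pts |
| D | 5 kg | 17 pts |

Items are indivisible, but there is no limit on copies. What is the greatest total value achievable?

450 pts

Best value-per-unit is B at 45/4, and filling with it alone uses weight 10×4=40. No mix of the others beats 10×45 = 450.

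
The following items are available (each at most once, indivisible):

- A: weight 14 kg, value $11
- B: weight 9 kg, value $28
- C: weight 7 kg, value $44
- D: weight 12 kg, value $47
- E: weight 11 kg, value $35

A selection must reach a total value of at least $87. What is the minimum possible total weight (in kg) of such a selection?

19

Subsets with value ≥ 87, sorted by total weight:
- C+D: weight 19, value 91
- B+C+E: weight 27, value 107
Minimum weight: 19 kg.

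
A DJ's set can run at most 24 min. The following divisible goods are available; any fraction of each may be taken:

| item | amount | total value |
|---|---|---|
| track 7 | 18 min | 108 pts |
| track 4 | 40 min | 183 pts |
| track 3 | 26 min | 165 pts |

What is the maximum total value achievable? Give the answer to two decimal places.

152.31

Take in order of value per unit:
- track 3 (165/26 per unit): 24 of 26 → value 24×165/26 = 152.3077, running total 152.31
Total 152.31.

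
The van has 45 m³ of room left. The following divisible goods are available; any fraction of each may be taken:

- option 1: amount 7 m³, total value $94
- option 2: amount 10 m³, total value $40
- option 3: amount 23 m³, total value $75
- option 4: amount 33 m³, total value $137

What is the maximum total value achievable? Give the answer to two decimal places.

Take in order of value per unit:
- option 1 (94/7 per unit): all 7 → value 94, running total 94.00
- option 4 (137/33 per unit): all 33 → value 137, running total 231.00
- option 2 (40/10 per unit): 5 of 10 → value 5×40/10 = 20.0000, running total 251.00
Total 251.00.

251.00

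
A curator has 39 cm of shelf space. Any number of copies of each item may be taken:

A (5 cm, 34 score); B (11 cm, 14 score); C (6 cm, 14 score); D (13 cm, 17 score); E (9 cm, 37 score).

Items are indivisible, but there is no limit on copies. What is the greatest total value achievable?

241 score

Best value-per-unit is A at 34/5; filling with it alone gives 7×34 = 238.
Optimal mix: 6×A + 1×E → length 39, value 241.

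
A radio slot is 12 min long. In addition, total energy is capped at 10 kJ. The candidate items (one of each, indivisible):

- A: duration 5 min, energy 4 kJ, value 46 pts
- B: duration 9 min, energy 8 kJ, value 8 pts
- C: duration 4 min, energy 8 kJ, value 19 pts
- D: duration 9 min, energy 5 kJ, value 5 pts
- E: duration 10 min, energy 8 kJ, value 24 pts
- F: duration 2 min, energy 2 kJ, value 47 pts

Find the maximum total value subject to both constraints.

Feasible sets respecting both limits:
- A+F: duration 7, energy 6, value 93
- E+F: duration 12, energy 10, value 71
- C+F: duration 6, energy 10, value 66
Best: 93 pts.

93 pts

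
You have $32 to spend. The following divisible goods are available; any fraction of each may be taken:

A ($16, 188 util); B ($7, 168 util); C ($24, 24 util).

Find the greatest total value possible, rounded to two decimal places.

365.00

Take in order of value per unit:
- B (168/7 per unit): all 7 → value 168, running total 168.00
- A (188/16 per unit): all 16 → value 188, running total 356.00
- C (24/24 per unit): 9 of 24 → value 9×24/24 = 9.0000, running total 365.00
Total 365.00.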